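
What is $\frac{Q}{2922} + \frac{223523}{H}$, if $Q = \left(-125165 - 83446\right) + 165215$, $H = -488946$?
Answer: $- \frac{3645239137}{238116702} \approx -15.309$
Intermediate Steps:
$Q = -43396$ ($Q = -208611 + 165215 = -43396$)
$\frac{Q}{2922} + \frac{223523}{H} = - \frac{43396}{2922} + \frac{223523}{-488946} = \left(-43396\right) \frac{1}{2922} + 223523 \left(- \frac{1}{488946}\right) = - \frac{21698}{1461} - \frac{223523}{488946} = - \frac{3645239137}{238116702}$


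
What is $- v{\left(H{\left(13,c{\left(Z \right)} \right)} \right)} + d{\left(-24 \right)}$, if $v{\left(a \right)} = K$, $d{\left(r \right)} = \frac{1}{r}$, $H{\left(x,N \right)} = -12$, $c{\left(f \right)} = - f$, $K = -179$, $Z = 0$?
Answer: $\frac{4295}{24} \approx 178.96$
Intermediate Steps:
$v{\left(a \right)} = -179$
$- v{\left(H{\left(13,c{\left(Z \right)} \right)} \right)} + d{\left(-24 \right)} = \left(-1\right) \left(-179\right) + \frac{1}{-24} = 179 - \frac{1}{24} = \frac{4295}{24}$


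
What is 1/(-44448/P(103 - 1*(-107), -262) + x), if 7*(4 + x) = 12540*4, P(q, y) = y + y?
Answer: 917/6645076 ≈ 0.00013800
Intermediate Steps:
P(q, y) = 2*y
x = 50132/7 (x = -4 + (12540*4)/7 = -4 + (1/7)*50160 = -4 + 50160/7 = 50132/7 ≈ 7161.7)
1/(-44448/P(103 - 1*(-107), -262) + x) = 1/(-44448/(2*(-262)) + 50132/7) = 1/(-44448/(-524) + 50132/7) = 1/(-44448*(-1/524) + 50132/7) = 1/(11112/131 + 50132/7) = 1/(6645076/917) = 917/6645076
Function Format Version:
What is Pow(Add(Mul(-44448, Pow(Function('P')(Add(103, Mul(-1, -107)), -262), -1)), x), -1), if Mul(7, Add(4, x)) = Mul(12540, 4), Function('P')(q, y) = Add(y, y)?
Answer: Rational(917, 6645076) ≈ 0.00013800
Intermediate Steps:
Function('P')(q, y) = Mul(2, y)
x = Rational(50132, 7) (x = Add(-4, Mul(Rational(1, 7), Mul(12540, 4))) = Add(-4, Mul(Rational(1, 7), 50160)) = Add(-4, Rational(50160, 7)) = Rational(50132, 7) ≈ 7161.7)
Pow(Add(Mul(-44448, Pow(Function('P')(Add(103, Mul(-1, -107)), -262), -1)), x), -1) = Pow(Add(Mul(-44448, Pow(Mul(2, -262), -1)), Rational(50132, 7)), -1) = Pow(Add(Mul(-44448, Pow(-524, -1)), Rational(50132, 7)), -1) = Pow(Add(Mul(-44448, Rational(-1, 524)), Rational(50132, 7)), -1) = Pow(Add(Rational(11112, 131), Rational(50132, 7)), -1) = Pow(Rational(6645076, 917), -1) = Rational(917, 6645076)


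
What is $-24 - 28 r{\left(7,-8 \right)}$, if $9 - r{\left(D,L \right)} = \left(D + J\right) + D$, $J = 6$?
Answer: $284$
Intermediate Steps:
$r{\left(D,L \right)} = 3 - 2 D$ ($r{\left(D,L \right)} = 9 - \left(\left(D + 6\right) + D\right) = 9 - \left(\left(6 + D\right) + D\right) = 9 - \left(6 + 2 D\right) = 3 - 2 D$)
$-24 - 28 r{\left(7,-8 \right)} = -24 - 28 \left(3 - 14\right) = -24 - -308 = -24 + 308 = 284$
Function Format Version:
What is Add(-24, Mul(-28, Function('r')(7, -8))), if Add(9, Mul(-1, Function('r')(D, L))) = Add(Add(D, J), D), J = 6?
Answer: 284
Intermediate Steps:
Function('r')(D, L) = Add(3, Mul(-2, D)) (Function('r')(D, L) = Add(9, Mul(-1, Add(Add(D, 6), D))) = Add(9, Mul(-1, Add(Add(6, D), D))) = Add(9, Mul(-1, Add(6, Mul(2, D)))) = Add(9, Add(-6, Mul(-2, D))) = Add(3, Mul(-2, D)))
Add(-24, Mul(-28, Function('r')(7, -8))) = Add(-24, Mul(-28, Add(3, Mul(-2, 7)))) = Add(-24, Mul(-28, Add(3, -14))) = Add(-24, Mul(-28, -11)) = Add(-24, 308) = 284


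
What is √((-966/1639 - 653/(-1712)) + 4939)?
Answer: √2430335243200271/701492 ≈ 70.276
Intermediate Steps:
√((-966/1639 - 653/(-1712)) + 4939) = √((-966*1/1639 - 653*(-1/1712)) + 4939) = √((-966/1639 + 653/1712) + 4939) = √(-583525/2805968 + 4939) = √(13858092427/2805968) = √2430335243200271/701492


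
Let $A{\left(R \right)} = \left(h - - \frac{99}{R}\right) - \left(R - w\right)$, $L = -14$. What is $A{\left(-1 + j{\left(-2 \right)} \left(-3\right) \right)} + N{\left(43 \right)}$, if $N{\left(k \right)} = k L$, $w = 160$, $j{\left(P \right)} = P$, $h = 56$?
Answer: $- \frac{1856}{5} \approx -371.2$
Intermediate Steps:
$N{\left(k \right)} = - 14 k$ ($N{\left(k \right)} = k \left(-14\right) = - 14 k$)
$A{\left(R \right)} = 216 - R + \frac{99}{R}$ ($A{\left(R \right)} = \left(56 - - \frac{99}{R}\right) - \left(R - 160\right) = \left(56 + \frac{99}{R}\right) - \left(R - 160\right) = \left(56 + \frac{99}{R}\right) - \left(-160 + R\right) = 216 - R + \frac{99}{R}$)
$A{\left(-1 + j{\left(-2 \right)} \left(-3\right) \right)} + N{\left(43 \right)} = \left(216 - \left(-1 - -6\right) + \frac{99}{-1 - -6}\right) - 602 = \left(216 - \left(-1 + 6\right) + \frac{99}{-1 + 6}\right) - 602 = \left(216 - 5 + \frac{99}{5}\right) - 602 = \frac{1154}{5} - 602 = - \frac{1856}{5}$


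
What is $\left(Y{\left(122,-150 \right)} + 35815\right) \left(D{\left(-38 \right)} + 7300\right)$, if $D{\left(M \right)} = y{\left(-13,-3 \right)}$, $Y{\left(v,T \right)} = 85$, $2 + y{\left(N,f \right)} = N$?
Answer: $261531500$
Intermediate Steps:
$y{\left(N,f \right)} = -2 + N$
$D{\left(M \right)} = -15$ ($D{\left(M \right)} = -2 - 13 = -15$)
$\left(Y{\left(122,-150 \right)} + 35815\right) \left(D{\left(-38 \right)} + 7300\right) = \left(85 + 35815\right) \left(-15 + 7300\right) = 35900 \cdot 7285 = 261531500$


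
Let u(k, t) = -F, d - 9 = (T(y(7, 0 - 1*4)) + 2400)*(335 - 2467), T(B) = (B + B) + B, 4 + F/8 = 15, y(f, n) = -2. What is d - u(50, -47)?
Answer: -5103911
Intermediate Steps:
F = 88 (F = -32 + 8*15 = -32 + 120 = 88)
T(B) = 3*B (T(B) = 2*B + B = 3*B)
d = -5103999 (d = 9 + (3*(-2) + 2400)*(335 - 2467) = 9 + (-6 + 2400)*(-2132) = 9 + 2394*(-2132) = 9 - 5104008 = -5103999)
u(k, t) = -88 (u(k, t) = -1*88 = -88)
d - u(50, -47) = -5103999 - 1*(-88) = -5103999 + 88 = -5103911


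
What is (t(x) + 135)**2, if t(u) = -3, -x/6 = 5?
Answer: 17424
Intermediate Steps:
x = -30 (x = -6*5 = -30)
(t(x) + 135)**2 = (-3 + 135)**2 = 132**2 = 17424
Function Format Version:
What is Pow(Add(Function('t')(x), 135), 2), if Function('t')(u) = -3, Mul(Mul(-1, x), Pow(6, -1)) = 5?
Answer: 17424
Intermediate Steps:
x = -30 (x = Mul(-6, 5) = -30)
Pow(Add(Function('t')(x), 135), 2) = Pow(Add(-3, 135), 2) = Pow(132, 2) = 17424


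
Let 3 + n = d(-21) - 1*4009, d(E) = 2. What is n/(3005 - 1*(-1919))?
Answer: -2005/2462 ≈ -0.81438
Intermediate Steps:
n = -4010 (n = -3 + (2 - 1*4009) = -3 + (2 - 4009) = -3 - 4007 = -4010)
n/(3005 - 1*(-1919)) = -4010/(3005 - 1*(-1919)) = -4010/(3005 + 1919) = -4010/4924 = -4010*1/4924 = -2005/2462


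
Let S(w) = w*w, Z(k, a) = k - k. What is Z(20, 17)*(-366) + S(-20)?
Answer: 400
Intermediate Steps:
Z(k, a) = 0
S(w) = w**2
Z(20, 17)*(-366) + S(-20) = 0*(-366) + (-20)**2 = 0 + 400 = 400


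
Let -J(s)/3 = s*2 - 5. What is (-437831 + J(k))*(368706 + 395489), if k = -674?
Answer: -331486393540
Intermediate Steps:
J(s) = 15 - 6*s (J(s) = -3*(s*2 - 5) = -3*(2*s - 5) = -3*(-5 + 2*s) = 15 - 6*s)
(-437831 + J(k))*(368706 + 395489) = (-437831 + (15 - 6*(-674)))*(368706 + 395489) = (-437831 + (15 + 4044))*764195 = (-437831 + 4059)*764195 = -433772*764195 = -331486393540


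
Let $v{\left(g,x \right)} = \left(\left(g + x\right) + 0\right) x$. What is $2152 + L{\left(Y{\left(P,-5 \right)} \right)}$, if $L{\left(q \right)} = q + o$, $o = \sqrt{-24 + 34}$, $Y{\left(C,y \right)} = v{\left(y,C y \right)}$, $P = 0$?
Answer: $2152 + \sqrt{10} \approx 2155.2$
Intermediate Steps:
$v{\left(g,x \right)} = x \left(g + x\right)$ ($v{\left(g,x \right)} = \left(g + x\right) x = x \left(g + x\right)$)
$Y{\left(C,y \right)} = C y \left(y + C y\right)$
$o = \sqrt{10} \approx 3.1623$
$L{\left(q \right)} = q + \sqrt{10}$
$2152 + L{\left(Y{\left(P,-5 \right)} \right)} = 2152 + \left(0 \left(-5\right)^{2} \left(1 + 0\right) + \sqrt{10}\right) = 2152 + \left(0 \cdot 25 \cdot 1 + \sqrt{10}\right) = 2152 + \left(0 + \sqrt{10}\right) = 2152 + \sqrt{10}$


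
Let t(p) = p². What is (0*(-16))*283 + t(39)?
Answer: 1521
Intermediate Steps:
(0*(-16))*283 + t(39) = (0*(-16))*283 + 39² = 0*283 + 1521 = 0 + 1521 = 1521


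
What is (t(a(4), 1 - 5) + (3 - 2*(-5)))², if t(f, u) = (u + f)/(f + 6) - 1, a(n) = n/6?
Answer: 529/4 ≈ 132.25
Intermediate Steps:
a(n) = n/6 (a(n) = n*(⅙) = n/6)
t(f, u) = -1 + (f + u)/(6 + f) (t(f, u) = (f + u)/(6 + f) - 1 = -1 + (f + u)/(6 + f))
(t(a(4), 1 - 5) + (3 - 2*(-5)))² = ((-6 + (1 - 5))/(6 + (⅙)*4) + (3 - 2*(-5)))² = ((-6 - 4)/(6 + ⅔) + (3 + 10))² = (-10/(20/3) + 13)² = ((3/20)*(-10) + 13)² = (-3/2 + 13)² = (23/2)² = 529/4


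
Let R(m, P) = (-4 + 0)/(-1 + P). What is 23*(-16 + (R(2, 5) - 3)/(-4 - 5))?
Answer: -3220/9 ≈ -357.78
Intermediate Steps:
R(m, P) = -4/(-1 + P)
23*(-16 + (R(2, 5) - 3)/(-4 - 5)) = 23*(-16 + (-4/(-1 + 5) - 3)/(-4 - 5)) = 23*(-16 + (-4/4 - 3)/(-9)) = 23*(-16 - (-4*1/4 - 3)/9) = 23*(-16 - (-1 - 3)/9) = 23*(-16 - 1/9*(-4)) = 23*(-16 + 4/9) = 23*(-140/9) = -3220/9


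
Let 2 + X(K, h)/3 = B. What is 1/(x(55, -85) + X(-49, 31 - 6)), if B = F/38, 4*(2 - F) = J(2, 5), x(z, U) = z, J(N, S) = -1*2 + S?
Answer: 152/7463 ≈ 0.020367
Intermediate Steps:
J(N, S) = -2 + S
F = 5/4 (F = 2 - (-2 + 5)/4 = 2 - ¼*3 = 2 - ¾ = 5/4 ≈ 1.2500)
B = 5/152 (B = (5/4)/38 = (5/4)*(1/38) = 5/152 ≈ 0.032895)
X(K, h) = -897/152 (X(K, h) = -6 + 3*(5/152) = -6 + 15/152 = -897/152)
1/(x(55, -85) + X(-49, 31 - 6)) = 1/(55 - 897/152) = 1/(7463/152) = 152/7463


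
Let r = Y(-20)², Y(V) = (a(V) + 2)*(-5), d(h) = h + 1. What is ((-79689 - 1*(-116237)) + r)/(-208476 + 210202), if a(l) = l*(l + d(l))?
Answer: 7662324/863 ≈ 8878.7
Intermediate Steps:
d(h) = 1 + h
a(l) = l*(1 + 2*l) (a(l) = l*(l + (1 + l)) = l*(1 + 2*l))
Y(V) = -10 - 5*V*(1 + 2*V) (Y(V) = (V*(1 + 2*V) + 2)*(-5) = (2 + V*(1 + 2*V))*(-5) = -10 - 5*V*(1 + 2*V))
r = 15288100 (r = (-10 - 5*(-20)*(1 + 2*(-20)))² = (-10 - 5*(-20)*(1 - 40))² = (-10 - 5*(-20)*(-39))² = (-10 - 3900)² = (-3910)² = 15288100)
((-79689 - 1*(-116237)) + r)/(-208476 + 210202) = ((-79689 - 1*(-116237)) + 15288100)/(-208476 + 210202) = ((-79689 + 116237) + 15288100)/1726 = (36548 + 15288100)*(1/1726) = 15324648*(1/1726) = 7662324/863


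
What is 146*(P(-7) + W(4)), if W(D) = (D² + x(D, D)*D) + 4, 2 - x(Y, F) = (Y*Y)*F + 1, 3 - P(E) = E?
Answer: -32412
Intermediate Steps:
P(E) = 3 - E
x(Y, F) = 1 - F*Y² (x(Y, F) = 2 - ((Y*Y)*F + 1) = 2 - (Y²*F + 1) = 2 - (F*Y² + 1) = 2 - (1 + F*Y²) = 2 + (-1 - F*Y²) = 1 - F*Y²)
W(D) = 4 + D² + D*(1 - D³) (W(D) = (D² + (1 - D*D²)*D) + 4 = (D² + (1 - D³)*D) + 4 = (D² + D*(1 - D³)) + 4 = 4 + D² + D*(1 - D³))
146*(P(-7) + W(4)) = 146*((3 - 1*(-7)) + (4 + 4 + 4² - 1*4⁴)) = 146*((3 + 7) + (4 + 4 + 16 - 1*256)) = 146*(10 + (4 + 4 + 16 - 256)) = 146*(10 - 232) = 146*(-222) = -32412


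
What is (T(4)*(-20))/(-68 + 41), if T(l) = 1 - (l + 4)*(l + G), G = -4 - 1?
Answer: 20/3 ≈ 6.6667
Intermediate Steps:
G = -5
T(l) = 1 - (-5 + l)*(4 + l) (T(l) = 1 - (l + 4)*(l - 5) = 1 - (4 + l)*(-5 + l) = 1 - (-5 + l)*(4 + l))
(T(4)*(-20))/(-68 + 41) = ((21 + 4 - 1*4**2)*(-20))/(-68 + 41) = ((21 + 4 - 1*16)*(-20))/(-27) = ((21 + 4 - 16)*(-20))*(-1/27) = (9*(-20))*(-1/27) = -180*(-1/27) = 20/3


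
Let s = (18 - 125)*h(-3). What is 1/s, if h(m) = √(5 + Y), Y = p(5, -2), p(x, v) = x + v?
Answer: -√2/428 ≈ -0.0033042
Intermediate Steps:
p(x, v) = v + x
Y = 3 (Y = -2 + 5 = 3)
h(m) = 2*√2 (h(m) = √(5 + 3) = √8 = 2*√2)
s = -214*√2 (s = (18 - 125)*(2*√2) = -214*√2 ≈ -302.64)
1/s = 1/(-214*√2) = -√2/428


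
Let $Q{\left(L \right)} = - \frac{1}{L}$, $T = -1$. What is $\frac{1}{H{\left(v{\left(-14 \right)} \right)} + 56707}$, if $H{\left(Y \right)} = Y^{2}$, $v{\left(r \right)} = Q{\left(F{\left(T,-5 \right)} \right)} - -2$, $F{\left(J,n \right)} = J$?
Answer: $\frac{1}{56716} \approx 1.7632 \cdot 10^{-5}$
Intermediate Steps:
$v{\left(r \right)} = 3$ ($v{\left(r \right)} = - \frac{1}{-1} - -2 = \left(-1\right) \left(-1\right) + 2 = 1 + 2 = 3$)
$\frac{1}{H{\left(v{\left(-14 \right)} \right)} + 56707} = \frac{1}{3^{2} + 56707} = \frac{1}{9 + 56707} = \frac{1}{56716}$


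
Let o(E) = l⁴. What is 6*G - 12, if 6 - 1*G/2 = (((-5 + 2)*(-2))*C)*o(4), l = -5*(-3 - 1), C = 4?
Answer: -46079940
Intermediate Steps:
l = 20 (l = -5*(-4) = 20)
o(E) = 160000 (o(E) = 20⁴ = 160000)
G = -7679988 (G = 12 - 2*((-5 + 2)*(-2))*4*160000 = 12 - 2*-3*(-2)*4*160000 = 12 - 2*6*4*160000 = 12 - 48*160000 = 12 - 2*3840000 = 12 - 7680000 = -7679988)
6*G - 12 = 6*(-7679988) - 12 = -46079928 - 12 = -46079940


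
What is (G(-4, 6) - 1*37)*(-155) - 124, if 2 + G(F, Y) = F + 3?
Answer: 6076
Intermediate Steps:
G(F, Y) = 1 + F (G(F, Y) = -2 + (F + 3) = -2 + (3 + F) = 1 + F)
(G(-4, 6) - 1*37)*(-155) - 124 = ((1 - 4) - 1*37)*(-155) - 124 = (-3 - 37)*(-155) - 124 = -40*(-155) - 124 = 6200 - 124 = 6076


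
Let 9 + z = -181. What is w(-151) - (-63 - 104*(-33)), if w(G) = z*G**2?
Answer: -4335559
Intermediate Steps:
z = -190 (z = -9 - 181 = -190)
w(G) = -190*G**2
w(-151) - (-63 - 104*(-33)) = -190*(-151)**2 - (-63 - 104*(-33)) = -190*22801 - (-63 + 3432) = -4332190 - 1*3369 = -4332190 - 3369 = -4335559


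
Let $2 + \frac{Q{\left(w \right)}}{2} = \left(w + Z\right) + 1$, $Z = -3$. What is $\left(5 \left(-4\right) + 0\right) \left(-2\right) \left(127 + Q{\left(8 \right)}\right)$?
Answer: $5400$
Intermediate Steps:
$Q{\left(w \right)} = -8 + 2 w$ ($Q{\left(w \right)} = -4 + 2 \left(\left(w - 3\right) + 1\right) = -4 + 2 \left(\left(-3 + w\right) + 1\right) = -4 + 2 \left(-2 + w\right) = -4 + \left(-4 + 2 w\right) = -8 + 2 w$)
$\left(5 \left(-4\right) + 0\right) \left(-2\right) \left(127 + Q{\left(8 \right)}\right) = \left(5 \left(-4\right) + 0\right) \left(-2\right) \left(127 + \left(-8 + 2 \cdot 8\right)\right) = \left(-20 + 0\right) \left(-2\right) \left(127 + \left(-8 + 16\right)\right) = \left(-20\right) \left(-2\right) \left(127 + 8\right) = 40 \cdot 135 = 5400$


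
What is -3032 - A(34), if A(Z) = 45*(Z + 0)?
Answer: -4562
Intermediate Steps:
A(Z) = 45*Z
-3032 - A(34) = -3032 - 45*34 = -3032 - 1*1530 = -3032 - 1530 = -4562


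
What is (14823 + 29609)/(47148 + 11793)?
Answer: 44432/58941 ≈ 0.75384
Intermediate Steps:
(14823 + 29609)/(47148 + 11793) = 44432/58941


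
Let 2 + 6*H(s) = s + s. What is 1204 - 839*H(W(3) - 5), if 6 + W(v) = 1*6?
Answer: 2882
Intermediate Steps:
W(v) = 0 (W(v) = -6 + 1*6 = -6 + 6 = 0)
H(s) = -⅓ + s/3 (H(s) = -⅓ + (s + s)/6 = -⅓ + (2*s)/6 = -⅓ + s/3)
1204 - 839*H(W(3) - 5) = 1204 - 839*(-⅓ + (0 - 5)/3) = 1204 - 839*(-⅓ + (⅓)*(-5)) = 1204 - 839*(-⅓ - 5/3) = 1204 - 839*(-2) = 1204 + 1678 = 2882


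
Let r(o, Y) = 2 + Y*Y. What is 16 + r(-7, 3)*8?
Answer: 104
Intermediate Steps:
r(o, Y) = 2 + Y**2
16 + r(-7, 3)*8 = 16 + (2 + 3**2)*8 = 16 + (2 + 9)*8 = 16 + 11*8 = 16 + 88 = 104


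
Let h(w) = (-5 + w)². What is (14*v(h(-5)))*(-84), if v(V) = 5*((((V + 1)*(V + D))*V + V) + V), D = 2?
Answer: -6058752000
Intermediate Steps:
v(V) = 10*V + 5*V*(1 + V)*(2 + V) (v(V) = 5*((((V + 1)*(V + 2))*V + V) + V) = 5*((((1 + V)*(2 + V))*V + V) + V) = 5*((V*(1 + V)*(2 + V) + V) + V) = 5*((V + V*(1 + V)*(2 + V)) + V) = 5*(2*V + V*(1 + V)*(2 + V)) = 10*V + 5*V*(1 + V)*(2 + V))
(14*v(h(-5)))*(-84) = (14*(5*(-5 - 5)²*(4 + ((-5 - 5)²)² + 3*(-5 - 5)²)))*(-84) = (14*(5*(-10)²*(4 + ((-10)²)² + 3*(-10)²)))*(-84) = (14*(5*100*(4 + 100² + 3*100)))*(-84) = (14*(5*100*(4 + 10000 + 300)))*(-84) = (14*(5*100*10304))*(-84) = (14*5152000)*(-84) = 72128000*(-84) = -6058752000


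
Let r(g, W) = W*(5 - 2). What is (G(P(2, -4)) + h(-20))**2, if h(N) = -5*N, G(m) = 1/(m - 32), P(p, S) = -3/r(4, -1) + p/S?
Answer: 39664804/3969 ≈ 9993.7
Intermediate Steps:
r(g, W) = 3*W (r(g, W) = W*3 = 3*W)
P(p, S) = 1 + p/S (P(p, S) = -3/(3*(-1)) + p/S = -3/(-3) + p/S = -3*(-1/3) + p/S = 1 + p/S)
G(m) = 1/(-32 + m)
(G(P(2, -4)) + h(-20))**2 = (1/(-32 + (-4 + 2)/(-4)) - 5*(-20))**2 = (1/(-32 - 1/4*(-2)) + 100)**2 = (1/(-32 + 1/2) + 100)**2 = (1/(-63/2) + 100)**2 = (-2/63 + 100)**2 = (6298/63)**2 = 39664804/3969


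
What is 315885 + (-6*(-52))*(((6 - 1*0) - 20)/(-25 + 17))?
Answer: 316431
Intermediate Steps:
315885 + (-6*(-52))*(((6 - 1*0) - 20)/(-25 + 17)) = 315885 + 312*(((6 + 0) - 20)/(-8)) = 315885 + 312*((6 - 20)*(-⅛)) = 315885 + 312*(-14*(-⅛)) = 315885 + 312*(7/4) = 315885 + 546 = 316431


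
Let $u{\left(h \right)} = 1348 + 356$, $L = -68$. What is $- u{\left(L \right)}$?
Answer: $-1704$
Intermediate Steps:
$u{\left(h \right)} = 1704$
$- u{\left(L \right)} = \left(-1\right) 1704 = -1704$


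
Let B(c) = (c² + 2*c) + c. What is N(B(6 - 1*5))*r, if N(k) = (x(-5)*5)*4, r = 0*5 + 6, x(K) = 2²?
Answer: 480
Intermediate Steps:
x(K) = 4
r = 6 (r = 0 + 6 = 6)
B(c) = c² + 3*c
N(k) = 80 (N(k) = (4*5)*4 = 20*4 = 80)
N(B(6 - 1*5))*r = 80*6 = 480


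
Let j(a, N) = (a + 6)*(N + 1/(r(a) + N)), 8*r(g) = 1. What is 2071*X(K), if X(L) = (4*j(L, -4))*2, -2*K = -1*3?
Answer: -16402320/31 ≈ -5.2911e+5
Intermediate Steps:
r(g) = 1/8 (r(g) = (1/8)*1 = 1/8)
j(a, N) = (6 + a)*(N + 1/(1/8 + N)) (j(a, N) = (a + 6)*(N + 1/(1/8 + N)) = (6 + a)*(N + 1/(1/8 + N)))
K = 3/2 (K = -(-1)*3/2 = -1/2*(-3) = 3/2 ≈ 1.5000)
X(L) = -6336/31 - 1056*L/31 (X(L) = (4*((48 + 6*(-4) + 8*L + 48*(-4)**2 - 4*L + 8*L*(-4)**2)/(1 + 8*(-4))))*2 = (4*((48 - 24 + 8*L + 48*16 - 4*L + 8*L*16)/(1 - 32)))*2 = (4*((48 - 24 + 8*L + 768 - 4*L + 128*L)/(-31)))*2 = (4*(-(792 + 132*L)/31))*2 = (4*(-792/31 - 132*L/31))*2 = (-3168/31 - 528*L/31)*2 = -6336/31 - 1056*L/31)
2071*X(K) = 2071*(-6336/31 - 1056/31*3/2) = 2071*(-6336/31 - 1584/31) = 2071*(-7920/31) = -16402320/31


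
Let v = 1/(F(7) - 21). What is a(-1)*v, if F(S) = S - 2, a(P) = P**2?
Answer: -1/16 ≈ -0.062500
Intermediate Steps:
F(S) = -2 + S
v = -1/16 (v = 1/((-2 + 7) - 21) = 1/(5 - 21) = 1/(-16) = -1/16 ≈ -0.062500)
a(-1)*v = (-1)**2*(-1/16) = 1*(-1/16) = -1/16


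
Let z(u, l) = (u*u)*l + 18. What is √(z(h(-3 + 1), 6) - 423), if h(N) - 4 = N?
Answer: I*√381 ≈ 19.519*I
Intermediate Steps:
h(N) = 4 + N
z(u, l) = 18 + l*u² (z(u, l) = u²*l + 18 = l*u² + 18 = 18 + l*u²)
√(z(h(-3 + 1), 6) - 423) = √((18 + 6*(4 + (-3 + 1))²) - 423) = √((18 + 6*(4 - 2)²) - 423) = √((18 + 6*2²) - 423) = √((18 + 6*4) - 423) = √((18 + 24) - 423) = √(42 - 423) = √(-381) = I*√381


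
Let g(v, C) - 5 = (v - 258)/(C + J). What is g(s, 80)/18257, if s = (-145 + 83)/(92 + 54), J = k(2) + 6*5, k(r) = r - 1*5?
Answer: 20190/142605427 ≈ 0.00014158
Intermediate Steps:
k(r) = -5 + r (k(r) = r - 5 = -5 + r)
J = 27 (J = (-5 + 2) + 6*5 = -3 + 30 = 27)
s = -31/73 (s = -62/146 = -62*1/146 = -31/73 ≈ -0.42466)
g(v, C) = 5 + (-258 + v)/(27 + C) (g(v, C) = 5 + (v - 258)/(C + 27) = 5 + (-258 + v)/(27 + C))
g(s, 80)/18257 = ((-123 - 31/73 + 5*80)/(27 + 80))/18257 = ((-123 - 31/73 + 400)/107)*(1/18257) = ((1/107)*(20190/73))*(1/18257) = (20190/7811)*(1/18257) = 20190/142605427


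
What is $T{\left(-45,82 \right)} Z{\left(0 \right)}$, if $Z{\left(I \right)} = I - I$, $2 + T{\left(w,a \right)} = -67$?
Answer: $0$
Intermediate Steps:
$T{\left(w,a \right)} = -69$ ($T{\left(w,a \right)} = -2 - 67 = -69$)
$Z{\left(I \right)} = 0$
$T{\left(-45,82 \right)} Z{\left(0 \right)} = \left(-69\right) 0 = 0$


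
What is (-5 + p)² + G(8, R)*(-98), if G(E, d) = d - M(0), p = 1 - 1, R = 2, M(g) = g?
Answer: -171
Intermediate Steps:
p = 0
G(E, d) = d (G(E, d) = d - 1*0 = d + 0 = d)
(-5 + p)² + G(8, R)*(-98) = (-5 + 0)² + 2*(-98) = (-5)² - 196 = 25 - 196 = -171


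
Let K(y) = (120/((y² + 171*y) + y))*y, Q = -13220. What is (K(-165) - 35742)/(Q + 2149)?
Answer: 250074/77497 ≈ 3.2269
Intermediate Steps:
K(y) = 120*y/(y² + 172*y) (K(y) = (120/(y² + 172*y))*y = 120*y/(y² + 172*y))
(K(-165) - 35742)/(Q + 2149) = (120/(172 - 165) - 35742)/(-13220 + 2149) = (120/7 - 35742)/(-11071) = (120*(⅐) - 35742)*(-1/11071) = (120/7 - 35742)*(-1/11071) = -250074/7*(-1/11071) = 250074/77497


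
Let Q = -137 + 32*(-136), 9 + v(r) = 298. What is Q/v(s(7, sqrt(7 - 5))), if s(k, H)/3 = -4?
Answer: -4489/289 ≈ -15.533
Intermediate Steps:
s(k, H) = -12 (s(k, H) = 3*(-4) = -12)
v(r) = 289 (v(r) = -9 + 298 = 289)
Q = -4489 (Q = -137 - 4352 = -4489)
Q/v(s(7, sqrt(7 - 5))) = -4489/289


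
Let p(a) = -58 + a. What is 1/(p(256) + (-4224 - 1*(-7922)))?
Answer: 1/3896 ≈ 0.00025667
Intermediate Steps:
1/(p(256) + (-4224 - 1*(-7922))) = 1/((-58 + 256) + (-4224 - 1*(-7922))) = 1/(198 + (-4224 + 7922)) = 1/(198 + 3698) = 1/3896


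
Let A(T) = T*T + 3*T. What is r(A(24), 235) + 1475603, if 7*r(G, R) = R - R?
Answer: 1475603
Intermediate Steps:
A(T) = T² + 3*T
r(G, R) = 0 (r(G, R) = (R - R)/7 = (⅐)*0 = 0)
r(A(24), 235) + 1475603 = 0 + 1475603 = 1475603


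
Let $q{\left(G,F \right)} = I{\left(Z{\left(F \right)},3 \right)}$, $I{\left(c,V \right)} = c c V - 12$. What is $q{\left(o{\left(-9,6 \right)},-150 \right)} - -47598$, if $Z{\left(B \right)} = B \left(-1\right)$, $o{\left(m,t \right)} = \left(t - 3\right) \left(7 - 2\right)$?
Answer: $115086$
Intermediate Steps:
$o{\left(m,t \right)} = -15 + 5 t$ ($o{\left(m,t \right)} = \left(-3 + t\right) 5 = -15 + 5 t$)
$Z{\left(B \right)} = - B$
$I{\left(c,V \right)} = -12 + V c^{2}$ ($I{\left(c,V \right)} = c^{2} V - 12 = V c^{2} - 12 = -12 + V c^{2}$)
$q{\left(G,F \right)} = -12 + 3 F^{2}$ ($q{\left(G,F \right)} = -12 + 3 \left(- F\right)^{2} = -12 + 3 F^{2}$)
$q{\left(o{\left(-9,6 \right)},-150 \right)} - -47598 = \left(-12 + 3 \left(-150\right)^{2}\right) - -47598 = \left(-12 + 3 \cdot 22500\right) + 47598 = \left(-12 + 67500\right) + 47598 = 67488 + 47598 = 115086$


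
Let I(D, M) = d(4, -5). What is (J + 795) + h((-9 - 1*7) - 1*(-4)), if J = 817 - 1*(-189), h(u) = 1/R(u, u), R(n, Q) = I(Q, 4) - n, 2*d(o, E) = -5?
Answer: 34221/19 ≈ 1801.1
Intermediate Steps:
d(o, E) = -5/2 (d(o, E) = (½)*(-5) = -5/2)
I(D, M) = -5/2
R(n, Q) = -5/2 - n
h(u) = 1/(-5/2 - u)
J = 1006 (J = 817 + 189 = 1006)
(J + 795) + h((-9 - 1*7) - 1*(-4)) = (1006 + 795) - 2/(5 + 2*((-9 - 1*7) - 1*(-4))) = 1801 - 2/(5 + 2*((-9 - 7) + 4)) = 1801 - 2/(5 + 2*(-16 + 4)) = 1801 - 2/(5 + 2*(-12)) = 1801 - 2/(5 - 24) = 1801 - 2/(-19) = 1801 - 2*(-1/19) = 1801 + 2/19 = 34221/19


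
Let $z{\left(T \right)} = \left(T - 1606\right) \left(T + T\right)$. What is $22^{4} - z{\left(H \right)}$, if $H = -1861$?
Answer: $-12669918$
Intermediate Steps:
$z{\left(T \right)} = 2 T \left(-1606 + T\right)$ ($z{\left(T \right)} = \left(-1606 + T\right) 2 T = 2 T \left(-1606 + T\right)$)
$22^{4} - z{\left(H \right)} = 22^{4} - 2 \left(-1861\right) \left(-1606 - 1861\right) = 234256 - 2 \left(-1861\right) \left(-3467\right) = 234256 - 12904174 = -12669918$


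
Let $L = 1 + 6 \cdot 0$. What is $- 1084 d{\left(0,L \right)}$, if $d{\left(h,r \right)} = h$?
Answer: $0$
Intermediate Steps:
$L = 1$ ($L = 1 + 0 = 1$)
$- 1084 d{\left(0,L \right)} = \left(-1084\right) 0 = 0$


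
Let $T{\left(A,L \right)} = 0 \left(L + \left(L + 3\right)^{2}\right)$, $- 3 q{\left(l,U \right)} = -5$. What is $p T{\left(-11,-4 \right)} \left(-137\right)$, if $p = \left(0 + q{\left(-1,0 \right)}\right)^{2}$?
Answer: $0$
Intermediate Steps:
$q{\left(l,U \right)} = \frac{5}{3}$ ($q{\left(l,U \right)} = \left(- \frac{1}{3}\right) \left(-5\right) = \frac{5}{3}$)
$p = \frac{25}{9}$ ($p = \left(0 + \frac{5}{3}\right)^{2} = \left(\frac{5}{3}\right)^{2} = \frac{25}{9} \approx 2.7778$)
$T{\left(A,L \right)} = 0$ ($T{\left(A,L \right)} = 0 \left(L + \left(3 + L\right)^{2}\right) = 0$)
$p T{\left(-11,-4 \right)} \left(-137\right) = \frac{25}{9} \cdot 0 \left(-137\right) = 0 \left(-137\right) = 0$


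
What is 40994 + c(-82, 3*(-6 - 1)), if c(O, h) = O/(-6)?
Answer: 123023/3 ≈ 41008.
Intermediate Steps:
c(O, h) = -O/6 (c(O, h) = O*(-1/6) = -O/6)
40994 + c(-82, 3*(-6 - 1)) = 40994 - 1/6*(-82) = 40994 + 41/3 = 123023/3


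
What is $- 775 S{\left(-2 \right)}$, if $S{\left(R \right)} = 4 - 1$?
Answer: $-2325$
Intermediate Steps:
$S{\left(R \right)} = 3$
$- 775 S{\left(-2 \right)} = \left(-775\right) 3 = -2325$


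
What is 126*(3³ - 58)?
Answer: -3906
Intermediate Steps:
126*(3³ - 58) = 126*(27 - 58) = 126*(-31) = -3906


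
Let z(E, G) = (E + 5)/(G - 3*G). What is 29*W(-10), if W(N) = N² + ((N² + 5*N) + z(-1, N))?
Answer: 21779/5 ≈ 4355.8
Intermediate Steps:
z(E, G) = -(5 + E)/(2*G) (z(E, G) = (5 + E)/((-2*G)) = (5 + E)*(-1/(2*G)) = -(5 + E)/(2*G))
W(N) = -2/N + 2*N² + 5*N (W(N) = N² + ((N² + 5*N) + (-5 - 1*(-1))/(2*N)) = N² + ((N² + 5*N) + (-5 + 1)/(2*N)) = N² + ((N² + 5*N) + (½)*(-4)/N) = N² + ((N² + 5*N) - 2/N) = N² + (N² - 2/N + 5*N) = -2/N + 2*N² + 5*N)
29*W(-10) = 29*((-2 + (-10)²*(5 + 2*(-10)))/(-10)) = 29*(-(-2 + 100*(5 - 20))/10) = 29*(-(-2 + 100*(-15))/10) = 29*(-(-2 - 1500)/10) = 29*(-⅒*(-1502)) = 29*(751/5) = 21779/5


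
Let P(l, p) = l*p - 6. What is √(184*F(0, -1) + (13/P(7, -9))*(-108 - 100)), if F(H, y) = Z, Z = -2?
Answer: 4*I*√97842/69 ≈ 18.133*I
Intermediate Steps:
F(H, y) = -2
P(l, p) = -6 + l*p
√(184*F(0, -1) + (13/P(7, -9))*(-108 - 100)) = √(184*(-2) + (13/(-6 + 7*(-9)))*(-108 - 100)) = √(-368 + (13/(-6 - 63))*(-208)) = √(-368 + (13/(-69))*(-208)) = √(-368 + (13*(-1/69))*(-208)) = √(-368 - 13/69*(-208)) = √(-368 + 2704/69) = √(-22688/69) = 4*I*√97842/69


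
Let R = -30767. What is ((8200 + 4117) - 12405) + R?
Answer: -30855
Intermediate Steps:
((8200 + 4117) - 12405) + R = ((8200 + 4117) - 12405) - 30767 = (12317 - 12405) - 30767 = -88 - 30767 = -30855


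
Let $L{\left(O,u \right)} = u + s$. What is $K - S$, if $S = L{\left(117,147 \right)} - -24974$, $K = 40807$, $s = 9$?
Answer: $15677$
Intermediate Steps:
$L{\left(O,u \right)} = 9 + u$ ($L{\left(O,u \right)} = u + 9 = 9 + u$)
$S = 25130$ ($S = \left(9 + 147\right) - -24974 = 156 + 24974 = 25130$)
$K - S = 40807 - 25130 = 15677$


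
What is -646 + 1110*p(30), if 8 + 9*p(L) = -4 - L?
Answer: -5826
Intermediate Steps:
p(L) = -4/3 - L/9 (p(L) = -8/9 + (-4 - L)/9 = -8/9 + (-4/9 - L/9) = -4/3 - L/9)
-646 + 1110*p(30) = -646 + 1110*(-4/3 - ⅑*30) = -646 + 1110*(-4/3 - 10/3) = -646 + 1110*(-14/3) = -646 - 5180 = -5826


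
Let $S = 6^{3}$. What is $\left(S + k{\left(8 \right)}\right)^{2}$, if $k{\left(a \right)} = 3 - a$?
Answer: $44521$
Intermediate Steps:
$S = 216$
$\left(S + k{\left(8 \right)}\right)^{2} = \left(216 + \left(3 - 8\right)\right)^{2} = \left(216 - 5\right)^{2} = 211^{2} = 44521$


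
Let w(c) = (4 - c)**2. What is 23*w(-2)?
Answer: 828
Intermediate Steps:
23*w(-2) = 23*(-4 - 2)**2 = 23*(-6)**2 = 23*36 = 828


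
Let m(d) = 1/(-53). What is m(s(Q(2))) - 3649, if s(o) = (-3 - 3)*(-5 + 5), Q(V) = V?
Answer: -193398/53 ≈ -3649.0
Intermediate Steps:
s(o) = 0 (s(o) = -6*0 = 0)
m(d) = -1/53
m(s(Q(2))) - 3649 = -1/53 - 3649 = -193398/53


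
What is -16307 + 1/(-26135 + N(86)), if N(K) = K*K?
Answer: -305576874/18739 ≈ -16307.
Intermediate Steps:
N(K) = K²
-16307 + 1/(-26135 + N(86)) = -16307 + 1/(-26135 + 86²) = -16307 + 1/(-26135 + 7396) = -16307 + 1/(-18739) = -16307 - 1/18739 = -305576874/18739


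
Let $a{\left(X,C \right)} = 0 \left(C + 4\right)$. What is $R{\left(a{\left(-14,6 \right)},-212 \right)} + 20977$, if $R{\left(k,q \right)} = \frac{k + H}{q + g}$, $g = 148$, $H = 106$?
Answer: $\frac{671211}{32} \approx 20975.0$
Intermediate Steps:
$a{\left(X,C \right)} = 0$ ($a{\left(X,C \right)} = 0 \left(4 + C\right) = 0$)
$R{\left(k,q \right)} = \frac{106 + k}{148 + q}$ ($R{\left(k,q \right)} = \frac{k + 106}{q + 148} = \frac{106 + k}{148 + q}$)
$R{\left(a{\left(-14,6 \right)},-212 \right)} + 20977 = \frac{106 + 0}{148 - 212} + 20977 = \frac{1}{-64} \cdot 106 + 20977 = \left(- \frac{1}{64}\right) 106 + 20977 = - \frac{53}{32} + 20977 = \frac{671211}{32}$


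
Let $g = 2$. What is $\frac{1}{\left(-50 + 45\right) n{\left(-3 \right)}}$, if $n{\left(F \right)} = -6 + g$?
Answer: $\frac{1}{20} \approx 0.05$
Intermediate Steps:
$n{\left(F \right)} = -4$ ($n{\left(F \right)} = -6 + 2 = -4$)
$\frac{1}{\left(-50 + 45\right) n{\left(-3 \right)}} = \frac{1}{\left(-50 + 45\right) \left(-4\right)} = \frac{1}{\left(-5\right) \left(-4\right)} = \frac{1}{20}$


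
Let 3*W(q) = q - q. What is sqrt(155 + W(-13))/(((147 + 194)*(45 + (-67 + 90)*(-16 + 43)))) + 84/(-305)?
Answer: -84/305 + sqrt(155)/227106 ≈ -0.27535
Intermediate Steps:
W(q) = 0 (W(q) = (q - q)/3 = (1/3)*0 = 0)
sqrt(155 + W(-13))/(((147 + 194)*(45 + (-67 + 90)*(-16 + 43)))) + 84/(-305) = sqrt(155 + 0)/(((147 + 194)*(45 + (-67 + 90)*(-16 + 43)))) + 84/(-305) = sqrt(155)/((341*(45 + 23*27))) + 84*(-1/305) = sqrt(155)/((341*(45 + 621))) - 84/305 = sqrt(155)/((341*666)) - 84/305 = sqrt(155)/227106 - 84/305 = -84/305 + sqrt(155)/227106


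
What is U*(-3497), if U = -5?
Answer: 17485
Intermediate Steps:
U*(-3497) = -5*(-3497) = 17485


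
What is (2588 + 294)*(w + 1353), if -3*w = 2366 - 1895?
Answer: 3446872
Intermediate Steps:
w = -157 (w = -(2366 - 1895)/3 = -⅓*471 = -157)
(2588 + 294)*(w + 1353) = (2588 + 294)*(-157 + 1353) = 2882*1196 = 3446872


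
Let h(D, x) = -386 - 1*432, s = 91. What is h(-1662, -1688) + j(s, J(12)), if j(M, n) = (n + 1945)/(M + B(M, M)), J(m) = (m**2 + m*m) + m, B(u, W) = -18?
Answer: -57469/73 ≈ -787.25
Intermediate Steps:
h(D, x) = -818 (h(D, x) = -386 - 432 = -818)
J(m) = m + 2*m**2 (J(m) = (m**2 + m**2) + m = 2*m**2 + m = m + 2*m**2)
j(M, n) = (1945 + n)/(-18 + M) (j(M, n) = (n + 1945)/(M - 18) = (1945 + n)/(-18 + M))
h(-1662, -1688) + j(s, J(12)) = -818 + (1945 + 12*(1 + 2*12))/(-18 + 91) = -818 + (1945 + 12*(1 + 24))/73 = -818 + (1945 + 12*25)/73 = -818 + (1945 + 300)/73 = -818 + (1/73)*2245 = -818 + 2245/73 = -57469/73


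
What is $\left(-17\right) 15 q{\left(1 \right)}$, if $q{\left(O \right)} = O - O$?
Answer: $0$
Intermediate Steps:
$q{\left(O \right)} = 0$
$\left(-17\right) 15 q{\left(1 \right)} = \left(-17\right) 15 \cdot 0 = \left(-255\right) 0 = 0$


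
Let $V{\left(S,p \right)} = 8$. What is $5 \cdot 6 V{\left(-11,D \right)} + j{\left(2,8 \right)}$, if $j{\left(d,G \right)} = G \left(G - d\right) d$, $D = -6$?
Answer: $336$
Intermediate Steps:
$j{\left(d,G \right)} = G d \left(G - d\right)$
$5 \cdot 6 V{\left(-11,D \right)} + j{\left(2,8 \right)} = 5 \cdot 6 \cdot 8 + 8 \cdot 2 \left(8 - 2\right) = 30 \cdot 8 + 8 \cdot 2 \left(8 - 2\right) = 240 + 8 \cdot 2 \cdot 6 = 240 + 96 = 336$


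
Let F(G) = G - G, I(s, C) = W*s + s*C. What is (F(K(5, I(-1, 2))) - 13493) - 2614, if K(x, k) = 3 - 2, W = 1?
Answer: -16107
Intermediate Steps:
I(s, C) = s + C*s (I(s, C) = 1*s + s*C = s + C*s)
K(x, k) = 1
F(G) = 0
(F(K(5, I(-1, 2))) - 13493) - 2614 = (0 - 13493) - 2614 = -13493 - 2614 = -16107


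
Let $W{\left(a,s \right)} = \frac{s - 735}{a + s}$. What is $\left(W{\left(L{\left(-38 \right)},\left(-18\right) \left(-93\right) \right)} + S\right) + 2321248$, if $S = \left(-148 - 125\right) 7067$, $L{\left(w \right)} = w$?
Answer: $\frac{641242591}{1636} \approx 3.9196 \cdot 10^{5}$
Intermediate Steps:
$W{\left(a,s \right)} = \frac{-735 + s}{a + s}$
$S = -1929291$ ($S = \left(-273\right) 7067 = -1929291$)
$\left(W{\left(L{\left(-38 \right)},\left(-18\right) \left(-93\right) \right)} + S\right) + 2321248 = \left(\frac{-735 - -1674}{-38 - -1674} - 1929291\right) + 2321248 = \left(\frac{-735 + 1674}{-38 + 1674} - 1929291\right) + 2321248 = \left(\frac{1}{1636} \cdot 939 - 1929291\right) + 2321248 = \left(\frac{939}{1636} - 1929291\right) + 2321248 = - \frac{3156319137}{1636} + 2321248 = \frac{641242591}{1636}$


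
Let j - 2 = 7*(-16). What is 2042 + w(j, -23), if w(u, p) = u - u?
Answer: 2042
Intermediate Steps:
j = -110 (j = 2 + 7*(-16) = 2 - 112 = -110)
w(u, p) = 0
2042 + w(j, -23) = 2042 + 0 = 2042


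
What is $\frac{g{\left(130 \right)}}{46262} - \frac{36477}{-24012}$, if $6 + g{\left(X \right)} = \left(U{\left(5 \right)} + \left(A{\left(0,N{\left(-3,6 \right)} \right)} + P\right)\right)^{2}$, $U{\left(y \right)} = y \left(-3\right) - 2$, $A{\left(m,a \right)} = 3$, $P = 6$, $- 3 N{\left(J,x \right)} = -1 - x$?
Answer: $\frac{93827315}{61713508} \approx 1.5204$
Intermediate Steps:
$N{\left(J,x \right)} = \frac{1}{3} + \frac{x}{3}$ ($N{\left(J,x \right)} = - \frac{-1 - x}{3} = \frac{1}{3} + \frac{x}{3}$)
$U{\left(y \right)} = -2 - 3 y$ ($U{\left(y \right)} = - 3 y - 2 = -2 - 3 y$)
$g{\left(X \right)} = 58$ ($g{\left(X \right)} = -6 + \left(\left(-2 - 15\right) + \left(3 + 6\right)\right)^{2} = -6 + \left(\left(-2 - 15\right) + 9\right)^{2} = -6 + \left(-17 + 9\right)^{2} = -6 + \left(-8\right)^{2} = -6 + 64 = 58$)
$\frac{g{\left(130 \right)}}{46262} - \frac{36477}{-24012} = \frac{58}{46262} - \frac{36477}{-24012} = 58 \cdot \frac{1}{46262} - - \frac{4053}{2668} = \frac{29}{23131} + \frac{4053}{2668} = \frac{93827315}{61713508}$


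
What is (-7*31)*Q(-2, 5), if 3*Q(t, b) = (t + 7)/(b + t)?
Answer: -1085/9 ≈ -120.56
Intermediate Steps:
Q(t, b) = (7 + t)/(3*(b + t)) (Q(t, b) = ((t + 7)/(b + t))/3 = ((7 + t)/(b + t))/3 = (7 + t)/(3*(b + t)))
(-7*31)*Q(-2, 5) = (-7*31)*((7 - 2)/(3*(5 - 2))) = -217*5/(3*3) = -217*5/9 = -1085/9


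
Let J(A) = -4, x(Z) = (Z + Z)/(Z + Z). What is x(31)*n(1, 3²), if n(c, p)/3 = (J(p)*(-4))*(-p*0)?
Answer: 0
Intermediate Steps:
x(Z) = 1 (x(Z) = (2*Z)/((2*Z)) = (2*Z)*(1/(2*Z)) = 1)
n(c, p) = 0 (n(c, p) = 3*((-4*(-4))*(-p*0)) = 3*(16*(-1*0)) = 3*(16*0) = 3*0 = 0)
x(31)*n(1, 3²) = 1*0 = 0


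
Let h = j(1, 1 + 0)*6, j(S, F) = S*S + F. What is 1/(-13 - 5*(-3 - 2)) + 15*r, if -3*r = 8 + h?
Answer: -1199/12 ≈ -99.917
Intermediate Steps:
j(S, F) = F + S² (j(S, F) = S² + F = F + S²)
h = 12 (h = ((1 + 0) + 1²)*6 = (1 + 1)*6 = 2*6 = 12)
r = -20/3 (r = -(8 + 12)/3 = -⅓*20 = -20/3 ≈ -6.6667)
1/(-13 - 5*(-3 - 2)) + 15*r = 1/(-13 - 5*(-3 - 2)) + 15*(-20/3) = 1/(-13 - 5*(-5)) - 100 = 1/(-13 + 25) - 100 = 1/12 - 100 = -1199/12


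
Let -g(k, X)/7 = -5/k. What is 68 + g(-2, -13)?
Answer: 101/2 ≈ 50.500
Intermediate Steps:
g(k, X) = 35/k (g(k, X) = -(-35)/k = 35/k)
68 + g(-2, -13) = 68 + 35/(-2) = 68 + 35*(-½) = 68 - 35/2 = 101/2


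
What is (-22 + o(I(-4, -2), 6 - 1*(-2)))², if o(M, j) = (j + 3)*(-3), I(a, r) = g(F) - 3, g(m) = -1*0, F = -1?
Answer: 3025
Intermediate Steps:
g(m) = 0
I(a, r) = -3 (I(a, r) = 0 - 3 = -3)
o(M, j) = -9 - 3*j (o(M, j) = (3 + j)*(-3) = -9 - 3*j)
(-22 + o(I(-4, -2), 6 - 1*(-2)))² = (-22 + (-9 - 3*(6 - 1*(-2))))² = (-22 + (-9 - 3*(6 + 2)))² = (-22 + (-9 - 3*8))² = (-22 + (-9 - 24))² = (-22 - 33)² = (-55)² = 3025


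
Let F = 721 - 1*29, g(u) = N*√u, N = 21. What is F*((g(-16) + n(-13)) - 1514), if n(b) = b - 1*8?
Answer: -1062220 + 58128*I ≈ -1.0622e+6 + 58128.0*I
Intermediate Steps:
n(b) = -8 + b (n(b) = b - 8 = -8 + b)
g(u) = 21*√u
F = 692 (F = 721 - 29 = 692)
F*((g(-16) + n(-13)) - 1514) = 692*((21*√(-16) + (-8 - 13)) - 1514) = 692*((21*(4*I) - 21) - 1514) = 692*((84*I - 21) - 1514) = 692*((-21 + 84*I) - 1514) = 692*(-1535 + 84*I) = -1062220 + 58128*I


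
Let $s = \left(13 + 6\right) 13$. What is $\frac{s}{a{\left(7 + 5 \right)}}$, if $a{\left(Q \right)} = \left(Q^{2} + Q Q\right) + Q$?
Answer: $\frac{247}{300} \approx 0.82333$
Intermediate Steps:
$a{\left(Q \right)} = Q + 2 Q^{2}$ ($a{\left(Q \right)} = \left(Q^{2} + Q^{2}\right) + Q = 2 Q^{2} + Q = Q + 2 Q^{2}$)
$s = 247$ ($s = 19 \cdot 13 = 247$)
$\frac{s}{a{\left(7 + 5 \right)}} = \frac{247}{\left(7 + 5\right) \left(1 + 2 \left(7 + 5\right)\right)} = \frac{247}{12 \left(1 + 2 \cdot 12\right)} = \frac{247}{12 \left(1 + 24\right)} = \frac{247}{12 \cdot 25} = \frac{247}{300}$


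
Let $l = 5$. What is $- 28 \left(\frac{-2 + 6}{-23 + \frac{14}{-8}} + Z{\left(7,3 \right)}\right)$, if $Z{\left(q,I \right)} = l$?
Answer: $- \frac{13412}{99} \approx -135.47$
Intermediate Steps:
$Z{\left(q,I \right)} = 5$
$- 28 \left(\frac{-2 + 6}{-23 + \frac{14}{-8}} + Z{\left(7,3 \right)}\right) = - 28 \left(\frac{-2 + 6}{-23 + \frac{14}{-8}} + 5\right) = - 28 \left(\frac{4}{-23 + 14 \left(- \frac{1}{8}\right)} + 5\right) = - 28 \left(\frac{4}{-23 - \frac{7}{4}} + 5\right) = - 28 \left(\frac{4}{- \frac{99}{4}} + 5\right) = - 28 \left(4 \left(- \frac{4}{99}\right) + 5\right) = - 28 \left(- \frac{16}{99} + 5\right) = \left(-28\right) \frac{479}{99} = - \frac{13412}{99}$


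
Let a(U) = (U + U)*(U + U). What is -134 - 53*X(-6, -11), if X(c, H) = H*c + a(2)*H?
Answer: 5696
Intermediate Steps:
a(U) = 4*U**2 (a(U) = (2*U)*(2*U) = 4*U**2)
X(c, H) = 16*H + H*c (X(c, H) = H*c + (4*2**2)*H = H*c + (4*4)*H = H*c + 16*H = 16*H + H*c)
-134 - 53*X(-6, -11) = -134 - (-583)*(16 - 6) = -134 - (-583)*10 = -134 - 53*(-110) = -134 + 5830 = 5696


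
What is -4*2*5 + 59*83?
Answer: 4857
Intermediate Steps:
-4*2*5 + 59*83 = -8*5 + 4897 = -40 + 4897 = 4857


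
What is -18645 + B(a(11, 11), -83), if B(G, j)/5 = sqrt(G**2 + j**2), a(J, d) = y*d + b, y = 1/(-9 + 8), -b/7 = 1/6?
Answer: -18645 + 5*sqrt(253333)/6 ≈ -18226.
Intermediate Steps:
b = -7/6 ≈ -1.1667
y = -1 (y = 1/(-1) = -1)
a(J, d) = -7/6 - d (a(J, d) = -d - 7/6 = -7/6 - d)
B(G, j) = 5*sqrt(G**2 + j**2)
-18645 + B(a(11, 11), -83) = -18645 + 5*sqrt((-7/6 - 1*11)**2 + (-83)**2) = -18645 + 5*sqrt((-7/6 - 11)**2 + 6889) = -18645 + 5*sqrt((-73/6)**2 + 6889) = -18645 + 5*sqrt(5329/36 + 6889) = -18645 + 5*sqrt(253333/36) = -18645 + 5*(sqrt(253333)/6) = -18645 + 5*sqrt(253333)/6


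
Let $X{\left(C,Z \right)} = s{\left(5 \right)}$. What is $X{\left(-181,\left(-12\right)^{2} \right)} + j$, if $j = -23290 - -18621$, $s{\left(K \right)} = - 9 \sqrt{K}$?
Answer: $-4669 - 9 \sqrt{5} \approx -4689.1$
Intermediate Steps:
$X{\left(C,Z \right)} = - 9 \sqrt{5}$
$j = -4669$ ($j = -23290 + 18621 = -4669$)
$X{\left(-181,\left(-12\right)^{2} \right)} + j = - 9 \sqrt{5} - 4669 = -4669 - 9 \sqrt{5}$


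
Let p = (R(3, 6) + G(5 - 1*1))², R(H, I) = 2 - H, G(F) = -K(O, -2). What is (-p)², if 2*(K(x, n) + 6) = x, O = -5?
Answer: 50625/16 ≈ 3164.1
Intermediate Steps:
K(x, n) = -6 + x/2
G(F) = 17/2 (G(F) = -(-6 + (½)*(-5)) = -(-6 - 5/2) = -1*(-17/2) = 17/2)
p = 225/4 (p = ((2 - 1*3) + 17/2)² = ((2 - 3) + 17/2)² = (-1 + 17/2)² = (15/2)² = 225/4 ≈ 56.250)
(-p)² = (-1*225/4)² = (-225/4)² = 50625/16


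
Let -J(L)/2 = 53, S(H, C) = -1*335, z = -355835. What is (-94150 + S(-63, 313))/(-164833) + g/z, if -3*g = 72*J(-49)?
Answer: 33201734823/58653350555 ≈ 0.56607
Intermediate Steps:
S(H, C) = -335
J(L) = -106 (J(L) = -2*53 = -106)
g = 2544 (g = -24*(-106) = -⅓*(-7632) = 2544)
(-94150 + S(-63, 313))/(-164833) + g/z = (-94150 - 335)/(-164833) + 2544/(-355835) = -94485*(-1/164833) + 2544*(-1/355835) = 94485/164833 - 2544/355835 = 33201734823/58653350555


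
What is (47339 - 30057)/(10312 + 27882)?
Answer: 8641/19097 ≈ 0.45248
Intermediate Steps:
(47339 - 30057)/(10312 + 27882) = 17282/38194 = 17282*(1/38194) = 8641/19097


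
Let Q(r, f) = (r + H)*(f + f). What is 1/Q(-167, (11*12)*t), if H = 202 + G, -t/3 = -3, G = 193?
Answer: 1/541728 ≈ 1.8459e-6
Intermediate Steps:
t = 9 (t = -3*(-3) = 9)
H = 395 (H = 202 + 193 = 395)
Q(r, f) = 2*f*(395 + r) (Q(r, f) = (r + 395)*(f + f) = (395 + r)*(2*f) = 2*f*(395 + r))
1/Q(-167, (11*12)*t) = 1/(2*((11*12)*9)*(395 - 167)) = 1/(2*(132*9)*228) = 1/(2*1188*228) = 1/541728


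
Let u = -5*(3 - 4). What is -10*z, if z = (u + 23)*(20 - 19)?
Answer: -280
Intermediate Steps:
u = 5 (u = -5*(-1) = 5)
z = 28 (z = (5 + 23)*(20 - 19) = 28*1 = 28)
-10*z = -10*28 = -280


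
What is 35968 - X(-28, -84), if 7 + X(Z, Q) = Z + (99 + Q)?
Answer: 35988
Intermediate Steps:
X(Z, Q) = 92 + Q + Z (X(Z, Q) = -7 + (Z + (99 + Q)) = -7 + (99 + Q + Z) = 92 + Q + Z)
35968 - X(-28, -84) = 35968 - (92 - 84 - 28) = 35968 - 1*(-20) = 35968 + 20 = 35988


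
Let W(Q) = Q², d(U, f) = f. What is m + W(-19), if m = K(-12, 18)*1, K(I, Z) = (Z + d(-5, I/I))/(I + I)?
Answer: 8645/24 ≈ 360.21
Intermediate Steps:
K(I, Z) = (1 + Z)/(2*I) (K(I, Z) = (Z + I/I)/(I + I) = (Z + 1)/((2*I)) = (1 + Z)*(1/(2*I)) = (1 + Z)/(2*I))
m = -19/24 (m = ((½)*(1 + 18)/(-12))*1 = ((½)*(-1/12)*19)*1 = -19/24*1 = -19/24 ≈ -0.79167)
m + W(-19) = -19/24 + (-19)² = -19/24 + 361 = 8645/24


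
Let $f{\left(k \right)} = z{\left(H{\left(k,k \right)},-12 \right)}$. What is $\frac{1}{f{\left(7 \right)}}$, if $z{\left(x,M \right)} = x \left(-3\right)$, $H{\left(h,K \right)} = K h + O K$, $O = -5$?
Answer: $- \frac{1}{42} \approx -0.02381$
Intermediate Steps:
$H{\left(h,K \right)} = - 5 K + K h$ ($H{\left(h,K \right)} = K h - 5 K = - 5 K + K h$)
$z{\left(x,M \right)} = - 3 x$
$f{\left(k \right)} = - 3 k \left(-5 + k\right)$
$\frac{1}{f{\left(7 \right)}} = \frac{1}{3 \cdot 7 \left(5 - 7\right)} = \frac{1}{3 \cdot 7 \left(-2\right)} = \frac{1}{-42} = - \frac{1}{42}$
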